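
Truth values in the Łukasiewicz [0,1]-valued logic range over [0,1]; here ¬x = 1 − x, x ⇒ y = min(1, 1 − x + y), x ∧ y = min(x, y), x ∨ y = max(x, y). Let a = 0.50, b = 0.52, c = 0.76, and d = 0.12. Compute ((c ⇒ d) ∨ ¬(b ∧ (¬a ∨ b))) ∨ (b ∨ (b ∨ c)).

0.76

c ⇒ d = min(1, 1 − 0.76 + 0.12) = min(1, 0.36) = 0.36
¬a = 1 − 0.50 = 0.50
¬a ∨ b = max(0.50, 0.52) = 0.52
b ∧ (¬a ∨ b) = min(0.52, 0.52) = 0.52
¬(b ∧ (¬a ∨ b)) = 1 − 0.52 = 0.48
(c ⇒ d) ∨ ¬(b ∧ (¬a ∨ b)) = max(0.36, 0.48) = 0.48
b ∨ c = max(0.52, 0.76) = 0.76
b ∨ (b ∨ c) = max(0.52, 0.76) = 0.76
((c ⇒ d) ∨ ¬(b ∧ (¬a ∨ b))) ∨ (b ∨ (b ∨ c)) = max(0.48, 0.76) = 0.76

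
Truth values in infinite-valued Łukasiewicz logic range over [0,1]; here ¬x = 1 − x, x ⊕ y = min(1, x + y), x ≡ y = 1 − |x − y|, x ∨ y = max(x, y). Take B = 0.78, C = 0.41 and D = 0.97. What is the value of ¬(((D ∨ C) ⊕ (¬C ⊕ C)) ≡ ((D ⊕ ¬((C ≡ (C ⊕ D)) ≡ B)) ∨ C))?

D ∨ C = max(0.97, 0.41) = 0.97
¬C = 1 − 0.41 = 0.59
¬C ⊕ C = min(1, 0.59 + 0.41) = min(1, 1.00) = 1.00
(D ∨ C) ⊕ (¬C ⊕ C) = min(1, 0.97 + 1.00) = min(1, 1.97) = 1.00
C ⊕ D = min(1, 0.41 + 0.97) = min(1, 1.38) = 1.00
C ≡ (C ⊕ D) = 1 − |0.41 − 1.00| = 1 − 0.59 = 0.41
(C ≡ (C ⊕ D)) ≡ B = 1 − |0.41 − 0.78| = 1 − 0.37 = 0.63
¬((C ≡ (C ⊕ D)) ≡ B) = 1 − 0.63 = 0.37
D ⊕ ¬((C ≡ (C ⊕ D)) ≡ B) = min(1, 0.97 + 0.37) = min(1, 1.34) = 1.00
(D ⊕ ¬((C ≡ (C ⊕ D)) ≡ B)) ∨ C = max(1.00, 0.41) = 1.00
((D ∨ C) ⊕ (¬C ⊕ C)) ≡ ((D ⊕ ¬((C ≡ (C ⊕ D)) ≡ B)) ∨ C) = 1 − |1.00 − 1.00| = 1 − 0.00 = 1.00
¬(((D ∨ C) ⊕ (¬C ⊕ C)) ≡ ((D ⊕ ¬((C ≡ (C ⊕ D)) ≡ B)) ∨ C)) = 1 − 1.00 = 0.00

0.00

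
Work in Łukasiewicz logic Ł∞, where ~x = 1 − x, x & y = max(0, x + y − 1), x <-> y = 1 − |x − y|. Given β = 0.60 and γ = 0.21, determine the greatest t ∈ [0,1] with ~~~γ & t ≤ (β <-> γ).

~γ = 1 − 0.21 = 0.79
~~γ = 1 − 0.79 = 0.21
~~~γ = 1 − 0.21 = 0.79
So the left factor is ~~~γ = 0.79.
β <-> γ = 1 − |0.60 − 0.21| = 1 − 0.39 = 0.61
So the right-hand bound is β <-> γ = 0.61.
The residuum of the Łukasiewicz t-norm gives the supremum: min(1, 1 − 0.79 + 0.61).
1 − 0.79 + 0.61 = 0.82, so t = min(1, 0.82) = 0.82.
Check: 0.79 & 0.82 = max(0, 0.61) = 0.61 ≤ 0.61.

0.82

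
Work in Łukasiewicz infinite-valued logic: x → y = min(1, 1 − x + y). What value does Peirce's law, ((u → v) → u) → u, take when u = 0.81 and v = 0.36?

u → v = min(1, 1 − 0.81 + 0.36) = min(1, 0.55) = 0.55
(u → v) → u = min(1, 1 − 0.55 + 0.81) = min(1, 1.26) = 1.00
((u → v) → u) → u = min(1, 1 − 1.00 + 0.81) = min(1, 0.81) = 0.81
(The value 0.81 < 1 shows this instance is not satisfied; not a Ł∞-tautology in general.)

0.81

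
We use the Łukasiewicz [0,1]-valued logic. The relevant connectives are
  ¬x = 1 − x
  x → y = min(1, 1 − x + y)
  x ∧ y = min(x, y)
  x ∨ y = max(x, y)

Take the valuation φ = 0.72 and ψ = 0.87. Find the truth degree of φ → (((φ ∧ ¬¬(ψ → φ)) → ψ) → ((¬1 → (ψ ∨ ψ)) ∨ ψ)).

ψ → φ = min(1, 1 − 0.87 + 0.72) = min(1, 0.85) = 0.85
¬(ψ → φ) = 1 − 0.85 = 0.15
¬¬(ψ → φ) = 1 − 0.15 = 0.85
φ ∧ ¬¬(ψ → φ) = min(0.72, 0.85) = 0.72
(φ ∧ ¬¬(ψ → φ)) → ψ = min(1, 1 − 0.72 + 0.87) = min(1, 1.15) = 1.00
¬1 = 1 − 1.00 = 0.00
ψ ∨ ψ = max(0.87, 0.87) = 0.87
¬1 → (ψ ∨ ψ) = min(1, 1 − 0.00 + 0.87) = min(1, 1.87) = 1.00
(¬1 → (ψ ∨ ψ)) ∨ ψ = max(1.00, 0.87) = 1.00
((φ ∧ ¬¬(ψ → φ)) → ψ) → ((¬1 → (ψ ∨ ψ)) ∨ ψ) = min(1, 1 − 1.00 + 1.00) = min(1, 1.00) = 1.00
φ → (((φ ∧ ¬¬(ψ → φ)) → ψ) → ((¬1 → (ψ ∨ ψ)) ∨ ψ)) = min(1, 1 − 0.72 + 1.00) = min(1, 1.28) = 1.00

1.00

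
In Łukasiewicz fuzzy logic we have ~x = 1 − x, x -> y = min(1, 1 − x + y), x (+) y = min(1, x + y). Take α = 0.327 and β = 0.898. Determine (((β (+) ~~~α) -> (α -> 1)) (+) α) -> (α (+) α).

~α = 1 − 0.327 = 0.673
~~α = 1 − 0.673 = 0.327
~~~α = 1 − 0.327 = 0.673
β (+) ~~~α = min(1, 0.898 + 0.673) = min(1, 1.571) = 1.000
α -> 1 = min(1, 1 − 0.327 + 1.000) = min(1, 1.673) = 1.000
(β (+) ~~~α) -> (α -> 1) = min(1, 1 − 1.000 + 1.000) = min(1, 1.000) = 1.000
((β (+) ~~~α) -> (α -> 1)) (+) α = min(1, 1.000 + 0.327) = min(1, 1.327) = 1.000
α (+) α = min(1, 0.327 + 0.327) = min(1, 0.654) = 0.654
(((β (+) ~~~α) -> (α -> 1)) (+) α) -> (α (+) α) = min(1, 1 − 1.000 + 0.654) = min(1, 0.654) = 0.654

0.654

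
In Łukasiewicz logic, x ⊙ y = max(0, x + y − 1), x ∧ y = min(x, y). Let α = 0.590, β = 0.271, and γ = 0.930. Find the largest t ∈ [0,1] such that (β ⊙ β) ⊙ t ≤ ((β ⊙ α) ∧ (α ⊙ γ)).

1.000

β ⊙ β = max(0, 0.271 + 0.271 − 1) = max(0, -0.458) = 0.000
So the left factor is β ⊙ β = 0.000.
β ⊙ α = max(0, 0.271 + 0.590 − 1) = max(0, -0.139) = 0.000
α ⊙ γ = max(0, 0.590 + 0.930 − 1) = max(0, 0.520) = 0.520
(β ⊙ α) ∧ (α ⊙ γ) = min(0.000, 0.520) = 0.000
So the right-hand bound is (β ⊙ α) ∧ (α ⊙ γ) = 0.000.
The residuum of the Łukasiewicz t-norm gives the supremum: min(1, 1 − 0.000 + 0.000).
1 − 0.000 + 0.000 = 1.000, so t = min(1, 1.000) = 1.000.
Check: 0.000 ⊙ 1.000 = max(0, 0.000) = 0.000 ≤ 0.000.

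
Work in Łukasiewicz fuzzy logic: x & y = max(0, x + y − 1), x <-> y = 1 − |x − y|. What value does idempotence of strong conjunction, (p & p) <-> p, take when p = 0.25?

p & p = max(0, 0.25 + 0.25 − 1) = max(0, -0.50) = 0.00
(p & p) <-> p = 1 − |0.00 − 0.25| = 1 − 0.25 = 0.75
(The value 0.75 < 1 shows this instance is not satisfied; fails in Ł∞ since a ⊗ a = max(0, 2a−1) ≠ a in general.)

0.75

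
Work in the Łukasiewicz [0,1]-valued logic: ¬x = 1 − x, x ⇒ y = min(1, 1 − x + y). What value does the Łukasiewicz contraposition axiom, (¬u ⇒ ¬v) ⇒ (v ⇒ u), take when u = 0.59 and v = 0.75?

1.00

¬u = 1 − 0.59 = 0.41
¬v = 1 − 0.75 = 0.25
¬u ⇒ ¬v = min(1, 1 − 0.41 + 0.25) = min(1, 0.84) = 0.84
v ⇒ u = min(1, 1 − 0.75 + 0.59) = min(1, 0.84) = 0.84
(¬u ⇒ ¬v) ⇒ (v ⇒ u) = min(1, 1 − 0.84 + 0.84) = min(1, 1.00) = 1.00
(As expected: an axiom of Ł∞, always 1.)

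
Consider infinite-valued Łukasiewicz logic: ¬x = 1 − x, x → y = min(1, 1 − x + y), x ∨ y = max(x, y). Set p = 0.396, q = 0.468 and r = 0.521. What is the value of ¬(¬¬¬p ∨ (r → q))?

0.053

¬p = 1 − 0.396 = 0.604
¬¬p = 1 − 0.604 = 0.396
¬¬¬p = 1 − 0.396 = 0.604
r → q = min(1, 1 − 0.521 + 0.468) = min(1, 0.947) = 0.947
¬¬¬p ∨ (r → q) = max(0.604, 0.947) = 0.947
¬(¬¬¬p ∨ (r → q)) = 1 − 0.947 = 0.053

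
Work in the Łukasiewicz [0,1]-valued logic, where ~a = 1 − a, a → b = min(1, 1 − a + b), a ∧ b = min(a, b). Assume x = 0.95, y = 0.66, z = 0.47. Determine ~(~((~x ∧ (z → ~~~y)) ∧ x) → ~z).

~x = 1 − 0.95 = 0.05
~y = 1 − 0.66 = 0.34
~~y = 1 − 0.34 = 0.66
~~~y = 1 − 0.66 = 0.34
z → ~~~y = min(1, 1 − 0.47 + 0.34) = min(1, 0.87) = 0.87
~x ∧ (z → ~~~y) = min(0.05, 0.87) = 0.05
(~x ∧ (z → ~~~y)) ∧ x = min(0.05, 0.95) = 0.05
~((~x ∧ (z → ~~~y)) ∧ x) = 1 − 0.05 = 0.95
~z = 1 − 0.47 = 0.53
~((~x ∧ (z → ~~~y)) ∧ x) → ~z = min(1, 1 − 0.95 + 0.53) = min(1, 0.58) = 0.58
~(~((~x ∧ (z → ~~~y)) ∧ x) → ~z) = 1 − 0.58 = 0.42

0.42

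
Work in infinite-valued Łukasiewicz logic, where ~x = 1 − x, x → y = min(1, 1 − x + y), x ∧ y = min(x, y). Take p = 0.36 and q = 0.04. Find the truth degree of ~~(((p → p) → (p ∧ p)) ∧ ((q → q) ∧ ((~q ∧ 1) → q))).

p → p = min(1, 1 − 0.36 + 0.36) = min(1, 1.00) = 1.00
p ∧ p = min(0.36, 0.36) = 0.36
(p → p) → (p ∧ p) = min(1, 1 − 1.00 + 0.36) = min(1, 0.36) = 0.36
q → q = min(1, 1 − 0.04 + 0.04) = min(1, 1.00) = 1.00
~q = 1 − 0.04 = 0.96
~q ∧ 1 = min(0.96, 1.00) = 0.96
(~q ∧ 1) → q = min(1, 1 − 0.96 + 0.04) = min(1, 0.08) = 0.08
(q → q) ∧ ((~q ∧ 1) → q) = min(1.00, 0.08) = 0.08
((p → p) → (p ∧ p)) ∧ ((q → q) ∧ ((~q ∧ 1) → q)) = min(0.36, 0.08) = 0.08
~(((p → p) → (p ∧ p)) ∧ ((q → q) ∧ ((~q ∧ 1) → q))) = 1 − 0.08 = 0.92
~~(((p → p) → (p ∧ p)) ∧ ((q → q) ∧ ((~q ∧ 1) → q))) = 1 − 0.92 = 0.08

0.08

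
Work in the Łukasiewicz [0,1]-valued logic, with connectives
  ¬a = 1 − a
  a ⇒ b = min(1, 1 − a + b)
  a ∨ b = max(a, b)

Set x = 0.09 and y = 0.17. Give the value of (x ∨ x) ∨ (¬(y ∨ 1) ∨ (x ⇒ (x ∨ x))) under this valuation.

x ∨ x = max(0.09, 0.09) = 0.09
y ∨ 1 = max(0.17, 1.00) = 1.00
¬(y ∨ 1) = 1 − 1.00 = 0.00
x ⇒ (x ∨ x) = min(1, 1 − 0.09 + 0.09) = min(1, 1.00) = 1.00
¬(y ∨ 1) ∨ (x ⇒ (x ∨ x)) = max(0.00, 1.00) = 1.00
(x ∨ x) ∨ (¬(y ∨ 1) ∨ (x ⇒ (x ∨ x))) = max(0.09, 1.00) = 1.00

1.00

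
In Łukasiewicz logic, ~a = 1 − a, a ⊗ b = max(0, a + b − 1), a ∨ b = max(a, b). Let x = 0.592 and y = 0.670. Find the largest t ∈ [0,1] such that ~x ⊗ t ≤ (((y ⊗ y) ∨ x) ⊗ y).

0.854

~x = 1 − 0.592 = 0.408
So the left factor is ~x = 0.408.
y ⊗ y = max(0, 0.670 + 0.670 − 1) = max(0, 0.340) = 0.340
(y ⊗ y) ∨ x = max(0.340, 0.592) = 0.592
((y ⊗ y) ∨ x) ⊗ y = max(0, 0.592 + 0.670 − 1) = max(0, 0.262) = 0.262
So the right-hand bound is ((y ⊗ y) ∨ x) ⊗ y = 0.262.
The residuum of the Łukasiewicz t-norm gives the supremum: min(1, 1 − 0.408 + 0.262).
1 − 0.408 + 0.262 = 0.854, so t = min(1, 0.854) = 0.854.
Check: 0.408 ⊗ 0.854 = max(0, 0.262) = 0.262 ≤ 0.262.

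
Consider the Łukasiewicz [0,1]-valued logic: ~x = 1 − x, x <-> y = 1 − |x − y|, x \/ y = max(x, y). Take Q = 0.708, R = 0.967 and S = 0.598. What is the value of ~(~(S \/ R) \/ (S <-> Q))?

0.110

S \/ R = max(0.598, 0.967) = 0.967
~(S \/ R) = 1 − 0.967 = 0.033
S <-> Q = 1 − |0.598 − 0.708| = 1 − 0.110 = 0.890
~(S \/ R) \/ (S <-> Q) = max(0.033, 0.890) = 0.890
~(~(S \/ R) \/ (S <-> Q)) = 1 − 0.890 = 0.110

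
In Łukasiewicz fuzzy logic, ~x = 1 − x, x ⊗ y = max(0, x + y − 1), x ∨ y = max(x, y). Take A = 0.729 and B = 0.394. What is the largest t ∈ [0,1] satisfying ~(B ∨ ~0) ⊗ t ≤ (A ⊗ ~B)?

1.000

~0 = 1 − 0.000 = 1.000
B ∨ ~0 = max(0.394, 1.000) = 1.000
~(B ∨ ~0) = 1 − 1.000 = 0.000
So the left factor is ~(B ∨ ~0) = 0.000.
~B = 1 − 0.394 = 0.606
A ⊗ ~B = max(0, 0.729 + 0.606 − 1) = max(0, 0.335) = 0.335
So the right-hand bound is A ⊗ ~B = 0.335.
The residuum of the Łukasiewicz t-norm gives the supremum: min(1, 1 − 0.000 + 0.335).
1 − 0.000 + 0.335 = 1.335, so t = min(1, 1.335) = 1.000.
Check: 0.000 ⊗ 1.000 = max(0, 0.000) = 0.000 ≤ 0.335.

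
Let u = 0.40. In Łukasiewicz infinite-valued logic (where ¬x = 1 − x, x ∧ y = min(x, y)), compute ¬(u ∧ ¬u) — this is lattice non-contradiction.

¬u = 1 − 0.40 = 0.60
u ∧ ¬u = min(0.40, 0.60) = 0.40
¬(u ∧ ¬u) = 1 − 0.40 = 0.60
(The value 0.60 < 1 shows this instance is not satisfied; not a Ł∞-tautology — its value is 1 − min(a, 1−a).)

0.60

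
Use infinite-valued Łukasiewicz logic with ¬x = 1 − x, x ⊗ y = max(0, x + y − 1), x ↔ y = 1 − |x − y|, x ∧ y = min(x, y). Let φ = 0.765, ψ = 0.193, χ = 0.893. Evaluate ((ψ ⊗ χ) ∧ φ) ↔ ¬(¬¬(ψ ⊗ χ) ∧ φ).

ψ ⊗ χ = max(0, 0.193 + 0.893 − 1) = max(0, 0.086) = 0.086
(ψ ⊗ χ) ∧ φ = min(0.086, 0.765) = 0.086
¬(ψ ⊗ χ) = 1 − 0.086 = 0.914
¬¬(ψ ⊗ χ) = 1 − 0.914 = 0.086
¬¬(ψ ⊗ χ) ∧ φ = min(0.086, 0.765) = 0.086
¬(¬¬(ψ ⊗ χ) ∧ φ) = 1 − 0.086 = 0.914
((ψ ⊗ χ) ∧ φ) ↔ ¬(¬¬(ψ ⊗ χ) ∧ φ) = 1 − |0.086 − 0.914| = 1 − 0.828 = 0.172

0.172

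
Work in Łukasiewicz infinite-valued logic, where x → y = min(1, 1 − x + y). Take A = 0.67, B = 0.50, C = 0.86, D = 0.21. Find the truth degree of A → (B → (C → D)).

1.00

C → D = min(1, 1 − 0.86 + 0.21) = min(1, 0.35) = 0.35
B → (C → D) = min(1, 1 − 0.50 + 0.35) = min(1, 0.85) = 0.85
A → (B → (C → D)) = min(1, 1 − 0.67 + 0.85) = min(1, 1.18) = 1.00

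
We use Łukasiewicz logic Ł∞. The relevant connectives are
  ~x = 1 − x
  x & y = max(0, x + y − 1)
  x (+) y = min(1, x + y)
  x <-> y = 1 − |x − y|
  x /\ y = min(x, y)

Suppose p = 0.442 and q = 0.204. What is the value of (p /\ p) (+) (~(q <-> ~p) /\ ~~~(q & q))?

0.796

p /\ p = min(0.442, 0.442) = 0.442
~p = 1 − 0.442 = 0.558
q <-> ~p = 1 − |0.204 − 0.558| = 1 − 0.354 = 0.646
~(q <-> ~p) = 1 − 0.646 = 0.354
q & q = max(0, 0.204 + 0.204 − 1) = max(0, -0.592) = 0.000
~(q & q) = 1 − 0.000 = 1.000
~~(q & q) = 1 − 1.000 = 0.000
~~~(q & q) = 1 − 0.000 = 1.000
~(q <-> ~p) /\ ~~~(q & q) = min(0.354, 1.000) = 0.354
(p /\ p) (+) (~(q <-> ~p) /\ ~~~(q & q)) = min(1, 0.442 + 0.354) = min(1, 0.796) = 0.796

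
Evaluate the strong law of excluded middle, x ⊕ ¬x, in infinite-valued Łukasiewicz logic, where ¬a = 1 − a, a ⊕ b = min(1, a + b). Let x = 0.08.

¬x = 1 − 0.08 = 0.92
x ⊕ ¬x = min(1, 0.08 + 0.92) = min(1, 1.00) = 1.00
(As expected: always 1 in Ł∞ since a ⊕ (1−a) = 1.)

1.00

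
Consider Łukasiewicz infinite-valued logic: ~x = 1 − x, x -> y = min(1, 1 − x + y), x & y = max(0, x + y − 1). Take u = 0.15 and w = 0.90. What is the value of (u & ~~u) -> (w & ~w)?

~u = 1 − 0.15 = 0.85
~~u = 1 − 0.85 = 0.15
u & ~~u = max(0, 0.15 + 0.15 − 1) = max(0, -0.70) = 0.00
~w = 1 − 0.90 = 0.10
w & ~w = max(0, 0.90 + 0.10 − 1) = max(0, 0.00) = 0.00
(u & ~~u) -> (w & ~w) = min(1, 1 − 0.00 + 0.00) = min(1, 1.00) = 1.00

1.00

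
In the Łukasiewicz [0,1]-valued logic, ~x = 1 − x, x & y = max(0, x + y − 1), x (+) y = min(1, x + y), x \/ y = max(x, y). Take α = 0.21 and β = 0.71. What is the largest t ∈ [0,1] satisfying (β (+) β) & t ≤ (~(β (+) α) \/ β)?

0.71

β (+) β = min(1, 0.71 + 0.71) = min(1, 1.42) = 1.00
So the left factor is β (+) β = 1.00.
β (+) α = min(1, 0.71 + 0.21) = min(1, 0.92) = 0.92
~(β (+) α) = 1 − 0.92 = 0.08
~(β (+) α) \/ β = max(0.08, 0.71) = 0.71
So the right-hand bound is ~(β (+) α) \/ β = 0.71.
The residuum of the Łukasiewicz t-norm gives the supremum: min(1, 1 − 1.00 + 0.71).
1 − 1.00 + 0.71 = 0.71, so t = min(1, 0.71) = 0.71.
Check: 1.00 & 0.71 = max(0, 0.71) = 0.71 ≤ 0.71.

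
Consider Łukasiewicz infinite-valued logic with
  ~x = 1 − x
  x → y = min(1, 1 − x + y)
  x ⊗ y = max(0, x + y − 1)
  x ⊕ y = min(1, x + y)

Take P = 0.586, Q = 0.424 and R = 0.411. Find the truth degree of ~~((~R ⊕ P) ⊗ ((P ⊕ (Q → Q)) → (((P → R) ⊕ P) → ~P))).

~R = 1 − 0.411 = 0.589
~R ⊕ P = min(1, 0.589 + 0.586) = min(1, 1.175) = 1.000
Q → Q = min(1, 1 − 0.424 + 0.424) = min(1, 1.000) = 1.000
P ⊕ (Q → Q) = min(1, 0.586 + 1.000) = min(1, 1.586) = 1.000
P → R = min(1, 1 − 0.586 + 0.411) = min(1, 0.825) = 0.825
(P → R) ⊕ P = min(1, 0.825 + 0.586) = min(1, 1.411) = 1.000
~P = 1 − 0.586 = 0.414
((P → R) ⊕ P) → ~P = min(1, 1 − 1.000 + 0.414) = min(1, 0.414) = 0.414
(P ⊕ (Q → Q)) → (((P → R) ⊕ P) → ~P) = min(1, 1 − 1.000 + 0.414) = min(1, 0.414) = 0.414
(~R ⊕ P) ⊗ ((P ⊕ (Q → Q)) → (((P → R) ⊕ P) → ~P)) = max(0, 1.000 + 0.414 − 1) = max(0, 0.414) = 0.414
~((~R ⊕ P) ⊗ ((P ⊕ (Q → Q)) → (((P → R) ⊕ P) → ~P))) = 1 − 0.414 = 0.586
~~((~R ⊕ P) ⊗ ((P ⊕ (Q → Q)) → (((P → R) ⊕ P) → ~P))) = 1 − 0.586 = 0.414

0.414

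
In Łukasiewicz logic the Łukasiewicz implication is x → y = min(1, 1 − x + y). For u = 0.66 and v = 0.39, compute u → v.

0.73

u → v = min(1, 1 − 0.66 + 0.39) = min(1, 0.73) = 0.73
For comparison, the Gödel implication (1 if x ≤ y else y) would give 0.39.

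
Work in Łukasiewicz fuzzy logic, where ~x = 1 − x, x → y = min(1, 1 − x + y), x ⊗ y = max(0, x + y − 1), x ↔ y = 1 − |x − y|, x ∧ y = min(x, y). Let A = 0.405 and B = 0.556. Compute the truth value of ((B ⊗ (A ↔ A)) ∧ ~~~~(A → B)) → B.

1.000

A ↔ A = 1 − |0.405 − 0.405| = 1 − 0.000 = 1.000
B ⊗ (A ↔ A) = max(0, 0.556 + 1.000 − 1) = max(0, 0.556) = 0.556
A → B = min(1, 1 − 0.405 + 0.556) = min(1, 1.151) = 1.000
~(A → B) = 1 − 1.000 = 0.000
~~(A → B) = 1 − 0.000 = 1.000
~~~(A → B) = 1 − 1.000 = 0.000
~~~~(A → B) = 1 − 0.000 = 1.000
(B ⊗ (A ↔ A)) ∧ ~~~~(A → B) = min(0.556, 1.000) = 0.556
((B ⊗ (A ↔ A)) ∧ ~~~~(A → B)) → B = min(1, 1 − 0.556 + 0.556) = min(1, 1.000) = 1.000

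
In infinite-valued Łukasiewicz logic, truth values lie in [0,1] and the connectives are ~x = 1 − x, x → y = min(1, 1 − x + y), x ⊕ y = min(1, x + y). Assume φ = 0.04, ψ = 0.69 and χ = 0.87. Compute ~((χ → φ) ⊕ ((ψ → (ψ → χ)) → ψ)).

χ → φ = min(1, 1 − 0.87 + 0.04) = min(1, 0.17) = 0.17
ψ → χ = min(1, 1 − 0.69 + 0.87) = min(1, 1.18) = 1.00
ψ → (ψ → χ) = min(1, 1 − 0.69 + 1.00) = min(1, 1.31) = 1.00
(ψ → (ψ → χ)) → ψ = min(1, 1 − 1.00 + 0.69) = min(1, 0.69) = 0.69
(χ → φ) ⊕ ((ψ → (ψ → χ)) → ψ) = min(1, 0.17 + 0.69) = min(1, 0.86) = 0.86
~((χ → φ) ⊕ ((ψ → (ψ → χ)) → ψ)) = 1 − 0.86 = 0.14

0.14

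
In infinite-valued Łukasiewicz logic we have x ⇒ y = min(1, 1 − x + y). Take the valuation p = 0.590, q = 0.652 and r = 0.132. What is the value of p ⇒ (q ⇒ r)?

0.890

q ⇒ r = min(1, 1 − 0.652 + 0.132) = min(1, 0.480) = 0.480
p ⇒ (q ⇒ r) = min(1, 1 − 0.590 + 0.480) = min(1, 0.890) = 0.890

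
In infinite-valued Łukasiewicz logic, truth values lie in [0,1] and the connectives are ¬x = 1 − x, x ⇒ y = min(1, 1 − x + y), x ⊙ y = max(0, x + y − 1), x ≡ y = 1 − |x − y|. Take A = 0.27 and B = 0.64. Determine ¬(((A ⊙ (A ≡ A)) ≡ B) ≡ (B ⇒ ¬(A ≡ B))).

A ≡ A = 1 − |0.27 − 0.27| = 1 − 0.00 = 1.00
A ⊙ (A ≡ A) = max(0, 0.27 + 1.00 − 1) = max(0, 0.27) = 0.27
(A ⊙ (A ≡ A)) ≡ B = 1 − |0.27 − 0.64| = 1 − 0.37 = 0.63
A ≡ B = 1 − |0.27 − 0.64| = 1 − 0.37 = 0.63
¬(A ≡ B) = 1 − 0.63 = 0.37
B ⇒ ¬(A ≡ B) = min(1, 1 − 0.64 + 0.37) = min(1, 0.73) = 0.73
((A ⊙ (A ≡ A)) ≡ B) ≡ (B ⇒ ¬(A ≡ B)) = 1 − |0.63 − 0.73| = 1 − 0.10 = 0.90
¬(((A ⊙ (A ≡ A)) ≡ B) ≡ (B ⇒ ¬(A ≡ B))) = 1 − 0.90 = 0.10

0.10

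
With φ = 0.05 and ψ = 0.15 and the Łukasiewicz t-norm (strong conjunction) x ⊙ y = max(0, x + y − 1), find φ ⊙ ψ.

0.00

φ ⊙ ψ = max(0, 0.05 + 0.15 − 1) = max(0, -0.80) = 0.00
For comparison, the Gödel (minimum) t-norm min(x, y) would give 0.05.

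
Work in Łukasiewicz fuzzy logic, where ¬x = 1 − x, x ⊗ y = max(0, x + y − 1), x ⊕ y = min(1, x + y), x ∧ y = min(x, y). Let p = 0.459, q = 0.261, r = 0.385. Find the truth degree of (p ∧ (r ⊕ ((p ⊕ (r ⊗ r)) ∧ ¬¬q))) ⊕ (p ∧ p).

0.918

r ⊗ r = max(0, 0.385 + 0.385 − 1) = max(0, -0.230) = 0.000
p ⊕ (r ⊗ r) = min(1, 0.459 + 0.000) = min(1, 0.459) = 0.459
¬q = 1 − 0.261 = 0.739
¬¬q = 1 − 0.739 = 0.261
(p ⊕ (r ⊗ r)) ∧ ¬¬q = min(0.459, 0.261) = 0.261
r ⊕ ((p ⊕ (r ⊗ r)) ∧ ¬¬q) = min(1, 0.385 + 0.261) = min(1, 0.646) = 0.646
p ∧ (r ⊕ ((p ⊕ (r ⊗ r)) ∧ ¬¬q)) = min(0.459, 0.646) = 0.459
p ∧ p = min(0.459, 0.459) = 0.459
(p ∧ (r ⊕ ((p ⊕ (r ⊗ r)) ∧ ¬¬q))) ⊕ (p ∧ p) = min(1, 0.459 + 0.459) = min(1, 0.918) = 0.918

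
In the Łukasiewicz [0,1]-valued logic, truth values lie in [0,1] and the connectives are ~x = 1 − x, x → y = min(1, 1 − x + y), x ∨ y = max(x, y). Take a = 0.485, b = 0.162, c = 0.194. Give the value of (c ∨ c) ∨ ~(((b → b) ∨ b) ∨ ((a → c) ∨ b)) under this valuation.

c ∨ c = max(0.194, 0.194) = 0.194
b → b = min(1, 1 − 0.162 + 0.162) = min(1, 1.000) = 1.000
(b → b) ∨ b = max(1.000, 0.162) = 1.000
a → c = min(1, 1 − 0.485 + 0.194) = min(1, 0.709) = 0.709
(a → c) ∨ b = max(0.709, 0.162) = 0.709
((b → b) ∨ b) ∨ ((a → c) ∨ b) = max(1.000, 0.709) = 1.000
~(((b → b) ∨ b) ∨ ((a → c) ∨ b)) = 1 − 1.000 = 0.000
(c ∨ c) ∨ ~(((b → b) ∨ b) ∨ ((a → c) ∨ b)) = max(0.194, 0.000) = 0.194

0.194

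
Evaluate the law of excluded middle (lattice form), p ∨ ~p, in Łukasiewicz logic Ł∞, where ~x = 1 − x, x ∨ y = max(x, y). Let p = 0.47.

~p = 1 − 0.47 = 0.53
p ∨ ~p = max(0.47, 0.53) = 0.53
(The value 0.53 < 1 shows this instance is not satisfied; not a Ł∞-tautology — its value is max(a, 1−a).)

0.53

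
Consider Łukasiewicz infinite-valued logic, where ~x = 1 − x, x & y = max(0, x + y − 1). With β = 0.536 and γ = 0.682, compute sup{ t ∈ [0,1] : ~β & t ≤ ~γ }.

0.854

~β = 1 − 0.536 = 0.464
So the left factor is ~β = 0.464.
~γ = 1 − 0.682 = 0.318
So the right-hand bound is ~γ = 0.318.
The residuum of the Łukasiewicz t-norm gives the supremum: min(1, 1 − 0.464 + 0.318).
1 − 0.464 + 0.318 = 0.854, so t = min(1, 0.854) = 0.854.
Check: 0.464 & 0.854 = max(0, 0.318) = 0.318 ≤ 0.318.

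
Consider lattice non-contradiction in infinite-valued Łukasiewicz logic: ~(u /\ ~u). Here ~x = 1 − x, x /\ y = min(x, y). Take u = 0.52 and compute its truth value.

0.52

~u = 1 − 0.52 = 0.48
u /\ ~u = min(0.52, 0.48) = 0.48
~(u /\ ~u) = 1 − 0.48 = 0.52
(The value 0.52 < 1 shows this instance is not satisfied; not a Ł∞-tautology — its value is 1 − min(a, 1−a).)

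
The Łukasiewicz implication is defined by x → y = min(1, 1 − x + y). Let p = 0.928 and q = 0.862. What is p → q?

p → q = min(1, 1 − 0.928 + 0.862) = min(1, 0.934) = 0.934
For comparison, the Gödel implication (1 if x ≤ y else y) would give 0.862.

0.934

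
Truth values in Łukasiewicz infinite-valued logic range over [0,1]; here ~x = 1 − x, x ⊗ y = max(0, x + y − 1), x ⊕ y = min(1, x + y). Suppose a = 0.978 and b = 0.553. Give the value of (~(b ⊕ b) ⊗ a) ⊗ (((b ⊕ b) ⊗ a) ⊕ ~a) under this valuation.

b ⊕ b = min(1, 0.553 + 0.553) = min(1, 1.106) = 1.000
~(b ⊕ b) = 1 − 1.000 = 0.000
~(b ⊕ b) ⊗ a = max(0, 0.000 + 0.978 − 1) = max(0, -0.022) = 0.000
(b ⊕ b) ⊗ a = max(0, 1.000 + 0.978 − 1) = max(0, 0.978) = 0.978
~a = 1 − 0.978 = 0.022
((b ⊕ b) ⊗ a) ⊕ ~a = min(1, 0.978 + 0.022) = min(1, 1.000) = 1.000
(~(b ⊕ b) ⊗ a) ⊗ (((b ⊕ b) ⊗ a) ⊕ ~a) = max(0, 0.000 + 1.000 − 1) = max(0, 0.000) = 0.000

0.000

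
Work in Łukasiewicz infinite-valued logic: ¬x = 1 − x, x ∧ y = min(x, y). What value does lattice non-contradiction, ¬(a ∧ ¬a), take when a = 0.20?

¬a = 1 − 0.20 = 0.80
a ∧ ¬a = min(0.20, 0.80) = 0.20
¬(a ∧ ¬a) = 1 − 0.20 = 0.80
(The value 0.80 < 1 shows this instance is not satisfied; not a Ł∞-tautology — its value is 1 − min(a, 1−a).)

0.80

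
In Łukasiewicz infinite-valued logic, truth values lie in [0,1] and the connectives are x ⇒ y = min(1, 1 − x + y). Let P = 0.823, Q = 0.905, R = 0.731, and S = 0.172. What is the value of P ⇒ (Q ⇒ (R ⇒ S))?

0.713

R ⇒ S = min(1, 1 − 0.731 + 0.172) = min(1, 0.441) = 0.441
Q ⇒ (R ⇒ S) = min(1, 1 − 0.905 + 0.441) = min(1, 0.536) = 0.536
P ⇒ (Q ⇒ (R ⇒ S)) = min(1, 1 − 0.823 + 0.536) = min(1, 0.713) = 0.713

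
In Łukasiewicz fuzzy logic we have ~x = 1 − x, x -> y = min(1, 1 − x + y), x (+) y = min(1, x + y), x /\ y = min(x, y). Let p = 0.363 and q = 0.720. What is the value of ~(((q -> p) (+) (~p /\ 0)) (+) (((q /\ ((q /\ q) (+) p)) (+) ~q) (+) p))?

0.000

q -> p = min(1, 1 − 0.720 + 0.363) = min(1, 0.643) = 0.643
~p = 1 − 0.363 = 0.637
~p /\ 0 = min(0.637, 0.000) = 0.000
(q -> p) (+) (~p /\ 0) = min(1, 0.643 + 0.000) = min(1, 0.643) = 0.643
q /\ q = min(0.720, 0.720) = 0.720
(q /\ q) (+) p = min(1, 0.720 + 0.363) = min(1, 1.083) = 1.000
q /\ ((q /\ q) (+) p) = min(0.720, 1.000) = 0.720
~q = 1 − 0.720 = 0.280
(q /\ ((q /\ q) (+) p)) (+) ~q = min(1, 0.720 + 0.280) = min(1, 1.000) = 1.000
((q /\ ((q /\ q) (+) p)) (+) ~q) (+) p = min(1, 1.000 + 0.363) = min(1, 1.363) = 1.000
((q -> p) (+) (~p /\ 0)) (+) (((q /\ ((q /\ q) (+) p)) (+) ~q) (+) p) = min(1, 0.643 + 1.000) = min(1, 1.643) = 1.000
~(((q -> p) (+) (~p /\ 0)) (+) (((q /\ ((q /\ q) (+) p)) (+) ~q) (+) p)) = 1 − 1.000 = 0.000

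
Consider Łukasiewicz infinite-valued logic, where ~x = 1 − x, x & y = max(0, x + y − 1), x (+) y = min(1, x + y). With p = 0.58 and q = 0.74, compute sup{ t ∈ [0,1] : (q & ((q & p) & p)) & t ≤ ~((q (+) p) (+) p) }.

q & p = max(0, 0.74 + 0.58 − 1) = max(0, 0.32) = 0.32
(q & p) & p = max(0, 0.32 + 0.58 − 1) = max(0, -0.10) = 0.00
q & ((q & p) & p) = max(0, 0.74 + 0.00 − 1) = max(0, -0.26) = 0.00
So the left factor is q & ((q & p) & p) = 0.00.
q (+) p = min(1, 0.74 + 0.58) = min(1, 1.32) = 1.00
(q (+) p) (+) p = min(1, 1.00 + 0.58) = min(1, 1.58) = 1.00
~((q (+) p) (+) p) = 1 − 1.00 = 0.00
So the right-hand bound is ~((q (+) p) (+) p) = 0.00.
The residuum of the Łukasiewicz t-norm gives the supremum: min(1, 1 − 0.00 + 0.00).
1 − 0.00 + 0.00 = 1.00, so t = min(1, 1.00) = 1.00.
Check: 0.00 & 1.00 = max(0, 0.00) = 0.00 ≤ 0.00.

1.00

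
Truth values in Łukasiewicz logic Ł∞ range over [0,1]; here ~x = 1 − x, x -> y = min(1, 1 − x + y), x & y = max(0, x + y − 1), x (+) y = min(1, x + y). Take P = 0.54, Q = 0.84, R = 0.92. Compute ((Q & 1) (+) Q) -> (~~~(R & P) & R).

Q & 1 = max(0, 0.84 + 1.00 − 1) = max(0, 0.84) = 0.84
(Q & 1) (+) Q = min(1, 0.84 + 0.84) = min(1, 1.68) = 1.00
R & P = max(0, 0.92 + 0.54 − 1) = max(0, 0.46) = 0.46
~(R & P) = 1 − 0.46 = 0.54
~~(R & P) = 1 − 0.54 = 0.46
~~~(R & P) = 1 − 0.46 = 0.54
~~~(R & P) & R = max(0, 0.54 + 0.92 − 1) = max(0, 0.46) = 0.46
((Q & 1) (+) Q) -> (~~~(R & P) & R) = min(1, 1 − 1.00 + 0.46) = min(1, 0.46) = 0.46

0.46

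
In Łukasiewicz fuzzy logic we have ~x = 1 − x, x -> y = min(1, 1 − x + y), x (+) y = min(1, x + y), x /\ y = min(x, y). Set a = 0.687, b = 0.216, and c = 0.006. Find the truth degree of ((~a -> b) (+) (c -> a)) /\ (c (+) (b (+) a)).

~a = 1 − 0.687 = 0.313
~a -> b = min(1, 1 − 0.313 + 0.216) = min(1, 0.903) = 0.903
c -> a = min(1, 1 − 0.006 + 0.687) = min(1, 1.681) = 1.000
(~a -> b) (+) (c -> a) = min(1, 0.903 + 1.000) = min(1, 1.903) = 1.000
b (+) a = min(1, 0.216 + 0.687) = min(1, 0.903) = 0.903
c (+) (b (+) a) = min(1, 0.006 + 0.903) = min(1, 0.909) = 0.909
((~a -> b) (+) (c -> a)) /\ (c (+) (b (+) a)) = min(1.000, 0.909) = 0.909

0.909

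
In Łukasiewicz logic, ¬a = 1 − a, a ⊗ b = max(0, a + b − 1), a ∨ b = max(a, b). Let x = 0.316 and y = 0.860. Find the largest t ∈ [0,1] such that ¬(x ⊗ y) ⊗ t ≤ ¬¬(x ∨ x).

x ⊗ y = max(0, 0.316 + 0.860 − 1) = max(0, 0.176) = 0.176
¬(x ⊗ y) = 1 − 0.176 = 0.824
So the left factor is ¬(x ⊗ y) = 0.824.
x ∨ x = max(0.316, 0.316) = 0.316
¬(x ∨ x) = 1 − 0.316 = 0.684
¬¬(x ∨ x) = 1 − 0.684 = 0.316
So the right-hand bound is ¬¬(x ∨ x) = 0.316.
The residuum of the Łukasiewicz t-norm gives the supremum: min(1, 1 − 0.824 + 0.316).
1 − 0.824 + 0.316 = 0.492, so t = min(1, 0.492) = 0.492.
Check: 0.824 ⊗ 0.492 = max(0, 0.316) = 0.316 ≤ 0.316.

0.492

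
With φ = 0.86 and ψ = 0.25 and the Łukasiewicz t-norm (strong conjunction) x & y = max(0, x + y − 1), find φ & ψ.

0.11

φ & ψ = max(0, 0.86 + 0.25 − 1) = max(0, 0.11) = 0.11
For comparison, the Gödel (minimum) t-norm min(x, y) would give 0.25.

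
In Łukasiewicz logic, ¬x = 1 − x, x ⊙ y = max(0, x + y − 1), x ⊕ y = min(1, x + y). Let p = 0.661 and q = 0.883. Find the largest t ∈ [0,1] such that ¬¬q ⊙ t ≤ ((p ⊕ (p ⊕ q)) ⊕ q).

¬q = 1 − 0.883 = 0.117
¬¬q = 1 − 0.117 = 0.883
So the left factor is ¬¬q = 0.883.
p ⊕ q = min(1, 0.661 + 0.883) = min(1, 1.544) = 1.000
p ⊕ (p ⊕ q) = min(1, 0.661 + 1.000) = min(1, 1.661) = 1.000
(p ⊕ (p ⊕ q)) ⊕ q = min(1, 1.000 + 0.883) = min(1, 1.883) = 1.000
So the right-hand bound is (p ⊕ (p ⊕ q)) ⊕ q = 1.000.
The residuum of the Łukasiewicz t-norm gives the supremum: min(1, 1 − 0.883 + 1.000).
1 − 0.883 + 1.000 = 1.117, so t = min(1, 1.117) = 1.000.
Check: 0.883 ⊙ 1.000 = max(0, 0.883) = 0.883 ≤ 1.000.

1.000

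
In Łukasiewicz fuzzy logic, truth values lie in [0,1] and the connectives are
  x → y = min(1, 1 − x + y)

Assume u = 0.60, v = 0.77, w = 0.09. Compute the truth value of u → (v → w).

0.72

v → w = min(1, 1 − 0.77 + 0.09) = min(1, 0.32) = 0.32
u → (v → w) = min(1, 1 − 0.60 + 0.32) = min(1, 0.72) = 0.72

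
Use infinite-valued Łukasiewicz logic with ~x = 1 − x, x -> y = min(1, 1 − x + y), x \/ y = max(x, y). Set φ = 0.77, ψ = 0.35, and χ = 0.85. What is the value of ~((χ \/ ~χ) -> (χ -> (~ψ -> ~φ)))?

0.12

~χ = 1 − 0.85 = 0.15
χ \/ ~χ = max(0.85, 0.15) = 0.85
~ψ = 1 − 0.35 = 0.65
~φ = 1 − 0.77 = 0.23
~ψ -> ~φ = min(1, 1 − 0.65 + 0.23) = min(1, 0.58) = 0.58
χ -> (~ψ -> ~φ) = min(1, 1 − 0.85 + 0.58) = min(1, 0.73) = 0.73
(χ \/ ~χ) -> (χ -> (~ψ -> ~φ)) = min(1, 1 − 0.85 + 0.73) = min(1, 0.88) = 0.88
~((χ \/ ~χ) -> (χ -> (~ψ -> ~φ))) = 1 − 0.88 = 0.12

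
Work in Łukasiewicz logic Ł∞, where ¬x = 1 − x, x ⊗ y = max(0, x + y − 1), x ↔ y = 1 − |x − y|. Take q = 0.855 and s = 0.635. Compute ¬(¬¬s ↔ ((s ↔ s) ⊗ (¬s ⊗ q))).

0.415

¬s = 1 − 0.635 = 0.365
¬¬s = 1 − 0.365 = 0.635
s ↔ s = 1 − |0.635 − 0.635| = 1 − 0.000 = 1.000
¬s ⊗ q = max(0, 0.365 + 0.855 − 1) = max(0, 0.220) = 0.220
(s ↔ s) ⊗ (¬s ⊗ q) = max(0, 1.000 + 0.220 − 1) = max(0, 0.220) = 0.220
¬¬s ↔ ((s ↔ s) ⊗ (¬s ⊗ q)) = 1 − |0.635 − 0.220| = 1 − 0.415 = 0.585
¬(¬¬s ↔ ((s ↔ s) ⊗ (¬s ⊗ q))) = 1 − 0.585 = 0.415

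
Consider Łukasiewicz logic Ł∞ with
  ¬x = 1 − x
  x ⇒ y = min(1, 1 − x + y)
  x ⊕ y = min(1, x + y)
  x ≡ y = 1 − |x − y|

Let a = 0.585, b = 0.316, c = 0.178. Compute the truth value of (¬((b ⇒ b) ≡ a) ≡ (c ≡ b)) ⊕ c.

0.731

b ⇒ b = min(1, 1 − 0.316 + 0.316) = min(1, 1.000) = 1.000
(b ⇒ b) ≡ a = 1 − |1.000 − 0.585| = 1 − 0.415 = 0.585
¬((b ⇒ b) ≡ a) = 1 − 0.585 = 0.415
c ≡ b = 1 − |0.178 − 0.316| = 1 − 0.138 = 0.862
¬((b ⇒ b) ≡ a) ≡ (c ≡ b) = 1 − |0.415 − 0.862| = 1 − 0.447 = 0.553
(¬((b ⇒ b) ≡ a) ≡ (c ≡ b)) ⊕ c = min(1, 0.553 + 0.178) = min(1, 0.731) = 0.731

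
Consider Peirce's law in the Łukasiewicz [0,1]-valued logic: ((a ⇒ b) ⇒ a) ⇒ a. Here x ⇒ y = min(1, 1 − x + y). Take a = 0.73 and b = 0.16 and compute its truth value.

a ⇒ b = min(1, 1 − 0.73 + 0.16) = min(1, 0.43) = 0.43
(a ⇒ b) ⇒ a = min(1, 1 − 0.43 + 0.73) = min(1, 1.30) = 1.00
((a ⇒ b) ⇒ a) ⇒ a = min(1, 1 − 1.00 + 0.73) = min(1, 0.73) = 0.73
(The value 0.73 < 1 shows this instance is not satisfied; not a Ł∞-tautology in general.)

0.73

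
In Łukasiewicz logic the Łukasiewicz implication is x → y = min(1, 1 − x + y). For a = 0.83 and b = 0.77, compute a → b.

a → b = min(1, 1 − 0.83 + 0.77) = min(1, 0.94) = 0.94
For comparison, the Gödel implication (1 if x ≤ y else y) would give 0.77.

0.94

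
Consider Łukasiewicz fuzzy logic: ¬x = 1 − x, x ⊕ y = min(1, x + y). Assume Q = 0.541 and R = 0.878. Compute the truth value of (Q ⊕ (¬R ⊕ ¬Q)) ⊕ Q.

1.000

¬R = 1 − 0.878 = 0.122
¬Q = 1 − 0.541 = 0.459
¬R ⊕ ¬Q = min(1, 0.122 + 0.459) = min(1, 0.581) = 0.581
Q ⊕ (¬R ⊕ ¬Q) = min(1, 0.541 + 0.581) = min(1, 1.122) = 1.000
(Q ⊕ (¬R ⊕ ¬Q)) ⊕ Q = min(1, 1.000 + 0.541) = min(1, 1.541) = 1.000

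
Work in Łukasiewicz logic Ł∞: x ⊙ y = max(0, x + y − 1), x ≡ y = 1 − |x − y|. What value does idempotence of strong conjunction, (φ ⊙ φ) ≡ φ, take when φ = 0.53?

0.53

φ ⊙ φ = max(0, 0.53 + 0.53 − 1) = max(0, 0.06) = 0.06
(φ ⊙ φ) ≡ φ = 1 − |0.06 − 0.53| = 1 − 0.47 = 0.53
(The value 0.53 < 1 shows this instance is not satisfied; fails in Ł∞ since a ⊗ a = max(0, 2a−1) ≠ a in general.)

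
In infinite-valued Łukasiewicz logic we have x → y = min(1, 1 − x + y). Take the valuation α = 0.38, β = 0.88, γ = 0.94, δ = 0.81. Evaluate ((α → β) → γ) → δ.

0.87

α → β = min(1, 1 − 0.38 + 0.88) = min(1, 1.50) = 1.00
(α → β) → γ = min(1, 1 − 1.00 + 0.94) = min(1, 0.94) = 0.94
((α → β) → γ) → δ = min(1, 1 − 0.94 + 0.81) = min(1, 0.87) = 0.87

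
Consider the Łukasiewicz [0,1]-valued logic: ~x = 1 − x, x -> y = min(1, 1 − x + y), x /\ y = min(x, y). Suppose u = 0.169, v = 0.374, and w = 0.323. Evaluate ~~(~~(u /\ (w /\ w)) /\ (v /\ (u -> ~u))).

w /\ w = min(0.323, 0.323) = 0.323
u /\ (w /\ w) = min(0.169, 0.323) = 0.169
~(u /\ (w /\ w)) = 1 − 0.169 = 0.831
~~(u /\ (w /\ w)) = 1 − 0.831 = 0.169
~u = 1 − 0.169 = 0.831
u -> ~u = min(1, 1 − 0.169 + 0.831) = min(1, 1.662) = 1.000
v /\ (u -> ~u) = min(0.374, 1.000) = 0.374
~~(u /\ (w /\ w)) /\ (v /\ (u -> ~u)) = min(0.169, 0.374) = 0.169
~(~~(u /\ (w /\ w)) /\ (v /\ (u -> ~u))) = 1 − 0.169 = 0.831
~~(~~(u /\ (w /\ w)) /\ (v /\ (u -> ~u))) = 1 − 0.831 = 0.169

0.169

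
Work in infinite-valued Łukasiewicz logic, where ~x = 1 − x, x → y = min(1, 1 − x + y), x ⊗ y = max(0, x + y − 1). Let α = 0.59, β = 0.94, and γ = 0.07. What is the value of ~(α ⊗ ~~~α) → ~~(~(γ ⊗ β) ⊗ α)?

0.58

~α = 1 − 0.59 = 0.41
~~α = 1 − 0.41 = 0.59
~~~α = 1 − 0.59 = 0.41
α ⊗ ~~~α = max(0, 0.59 + 0.41 − 1) = max(0, 0.00) = 0.00
~(α ⊗ ~~~α) = 1 − 0.00 = 1.00
γ ⊗ β = max(0, 0.07 + 0.94 − 1) = max(0, 0.01) = 0.01
~(γ ⊗ β) = 1 − 0.01 = 0.99
~(γ ⊗ β) ⊗ α = max(0, 0.99 + 0.59 − 1) = max(0, 0.58) = 0.58
~(~(γ ⊗ β) ⊗ α) = 1 − 0.58 = 0.42
~~(~(γ ⊗ β) ⊗ α) = 1 − 0.42 = 0.58
~(α ⊗ ~~~α) → ~~(~(γ ⊗ β) ⊗ α) = min(1, 1 − 1.00 + 0.58) = min(1, 0.58) = 0.58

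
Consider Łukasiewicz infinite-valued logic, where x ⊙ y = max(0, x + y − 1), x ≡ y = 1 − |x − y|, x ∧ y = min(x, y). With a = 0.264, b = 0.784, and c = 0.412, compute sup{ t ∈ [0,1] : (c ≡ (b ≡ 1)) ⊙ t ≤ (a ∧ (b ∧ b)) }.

b ≡ 1 = 1 − |0.784 − 1.000| = 1 − 0.216 = 0.784
c ≡ (b ≡ 1) = 1 − |0.412 − 0.784| = 1 − 0.372 = 0.628
So the left factor is c ≡ (b ≡ 1) = 0.628.
b ∧ b = min(0.784, 0.784) = 0.784
a ∧ (b ∧ b) = min(0.264, 0.784) = 0.264
So the right-hand bound is a ∧ (b ∧ b) = 0.264.
The residuum of the Łukasiewicz t-norm gives the supremum: min(1, 1 − 0.628 + 0.264).
1 − 0.628 + 0.264 = 0.636, so t = min(1, 0.636) = 0.636.
Check: 0.628 ⊙ 0.636 = max(0, 0.264) = 0.264 ≤ 0.264.

0.636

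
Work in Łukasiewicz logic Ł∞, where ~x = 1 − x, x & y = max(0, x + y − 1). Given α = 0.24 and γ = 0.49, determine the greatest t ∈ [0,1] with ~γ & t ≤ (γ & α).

~γ = 1 − 0.49 = 0.51
So the left factor is ~γ = 0.51.
γ & α = max(0, 0.49 + 0.24 − 1) = max(0, -0.27) = 0.00
So the right-hand bound is γ & α = 0.00.
The residuum of the Łukasiewicz t-norm gives the supremum: min(1, 1 − 0.51 + 0.00).
1 − 0.51 + 0.00 = 0.49, so t = min(1, 0.49) = 0.49.
Check: 0.51 & 0.49 = max(0, 0.00) = 0.00 ≤ 0.00.

0.49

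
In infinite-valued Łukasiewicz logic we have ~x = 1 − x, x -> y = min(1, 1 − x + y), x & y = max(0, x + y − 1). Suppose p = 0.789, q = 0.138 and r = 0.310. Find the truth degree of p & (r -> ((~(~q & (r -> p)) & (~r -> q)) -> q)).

0.789

~q = 1 − 0.138 = 0.862
r -> p = min(1, 1 − 0.310 + 0.789) = min(1, 1.479) = 1.000
~q & (r -> p) = max(0, 0.862 + 1.000 − 1) = max(0, 0.862) = 0.862
~(~q & (r -> p)) = 1 − 0.862 = 0.138
~r = 1 − 0.310 = 0.690
~r -> q = min(1, 1 − 0.690 + 0.138) = min(1, 0.448) = 0.448
~(~q & (r -> p)) & (~r -> q) = max(0, 0.138 + 0.448 − 1) = max(0, -0.414) = 0.000
(~(~q & (r -> p)) & (~r -> q)) -> q = min(1, 1 − 0.000 + 0.138) = min(1, 1.138) = 1.000
r -> ((~(~q & (r -> p)) & (~r -> q)) -> q) = min(1, 1 − 0.310 + 1.000) = min(1, 1.690) = 1.000
p & (r -> ((~(~q & (r -> p)) & (~r -> q)) -> q)) = max(0, 0.789 + 1.000 − 1) = max(0, 0.789) = 0.789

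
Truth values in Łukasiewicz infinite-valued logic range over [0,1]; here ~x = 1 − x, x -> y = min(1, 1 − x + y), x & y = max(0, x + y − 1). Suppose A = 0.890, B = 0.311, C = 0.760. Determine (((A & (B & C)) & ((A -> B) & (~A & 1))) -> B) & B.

0.311

B & C = max(0, 0.311 + 0.760 − 1) = max(0, 0.071) = 0.071
A & (B & C) = max(0, 0.890 + 0.071 − 1) = max(0, -0.039) = 0.000
A -> B = min(1, 1 − 0.890 + 0.311) = min(1, 0.421) = 0.421
~A = 1 − 0.890 = 0.110
~A & 1 = max(0, 0.110 + 1.000 − 1) = max(0, 0.110) = 0.110
(A -> B) & (~A & 1) = max(0, 0.421 + 0.110 − 1) = max(0, -0.469) = 0.000
(A & (B & C)) & ((A -> B) & (~A & 1)) = max(0, 0.000 + 0.000 − 1) = max(0, -1.000) = 0.000
((A & (B & C)) & ((A -> B) & (~A & 1))) -> B = min(1, 1 − 0.000 + 0.311) = min(1, 1.311) = 1.000
(((A & (B & C)) & ((A -> B) & (~A & 1))) -> B) & B = max(0, 1.000 + 0.311 − 1) = max(0, 0.311) = 0.311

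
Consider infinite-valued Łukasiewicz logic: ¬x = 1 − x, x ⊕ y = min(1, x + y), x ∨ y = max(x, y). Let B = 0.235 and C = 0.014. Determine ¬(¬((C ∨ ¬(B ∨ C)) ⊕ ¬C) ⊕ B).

B ∨ C = max(0.235, 0.014) = 0.235
¬(B ∨ C) = 1 − 0.235 = 0.765
C ∨ ¬(B ∨ C) = max(0.014, 0.765) = 0.765
¬C = 1 − 0.014 = 0.986
(C ∨ ¬(B ∨ C)) ⊕ ¬C = min(1, 0.765 + 0.986) = min(1, 1.751) = 1.000
¬((C ∨ ¬(B ∨ C)) ⊕ ¬C) = 1 − 1.000 = 0.000
¬((C ∨ ¬(B ∨ C)) ⊕ ¬C) ⊕ B = min(1, 0.000 + 0.235) = min(1, 0.235) = 0.235
¬(¬((C ∨ ¬(B ∨ C)) ⊕ ¬C) ⊕ B) = 1 − 0.235 = 0.765

0.765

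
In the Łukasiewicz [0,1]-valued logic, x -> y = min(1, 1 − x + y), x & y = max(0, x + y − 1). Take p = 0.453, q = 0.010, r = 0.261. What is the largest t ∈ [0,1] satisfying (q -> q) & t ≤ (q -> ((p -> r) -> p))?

q -> q = min(1, 1 − 0.010 + 0.010) = min(1, 1.000) = 1.000
So the left factor is q -> q = 1.000.
p -> r = min(1, 1 − 0.453 + 0.261) = min(1, 0.808) = 0.808
(p -> r) -> p = min(1, 1 − 0.808 + 0.453) = min(1, 0.645) = 0.645
q -> ((p -> r) -> p) = min(1, 1 − 0.010 + 0.645) = min(1, 1.635) = 1.000
So the right-hand bound is q -> ((p -> r) -> p) = 1.000.
The residuum of the Łukasiewicz t-norm gives the supremum: min(1, 1 − 1.000 + 1.000).
1 − 1.000 + 1.000 = 1.000, so t = min(1, 1.000) = 1.000.
Check: 1.000 & 1.000 = max(0, 1.000) = 1.000 ≤ 1.000.

1.000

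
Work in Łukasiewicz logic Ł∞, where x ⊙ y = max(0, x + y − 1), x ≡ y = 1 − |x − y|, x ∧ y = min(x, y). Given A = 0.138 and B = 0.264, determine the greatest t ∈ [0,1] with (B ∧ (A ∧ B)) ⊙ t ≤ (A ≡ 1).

A ∧ B = min(0.138, 0.264) = 0.138
B ∧ (A ∧ B) = min(0.264, 0.138) = 0.138
So the left factor is B ∧ (A ∧ B) = 0.138.
A ≡ 1 = 1 − |0.138 − 1.000| = 1 − 0.862 = 0.138
So the right-hand bound is A ≡ 1 = 0.138.
The residuum of the Łukasiewicz t-norm gives the supremum: min(1, 1 − 0.138 + 0.138).
1 − 0.138 + 0.138 = 1.000, so t = min(1, 1.000) = 1.000.
Check: 0.138 ⊙ 1.000 = max(0, 0.138) = 0.138 ≤ 0.138.

1.000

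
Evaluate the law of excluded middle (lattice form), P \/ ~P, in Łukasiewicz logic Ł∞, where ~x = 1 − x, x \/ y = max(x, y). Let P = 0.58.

~P = 1 − 0.58 = 0.42
P \/ ~P = max(0.58, 0.42) = 0.58
(The value 0.58 < 1 shows this instance is not satisfied; not a Ł∞-tautology — its value is max(a, 1−a).)

0.58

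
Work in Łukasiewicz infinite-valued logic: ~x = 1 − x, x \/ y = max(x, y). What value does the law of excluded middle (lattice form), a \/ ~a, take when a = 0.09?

~a = 1 − 0.09 = 0.91
a \/ ~a = max(0.09, 0.91) = 0.91
(The value 0.91 < 1 shows this instance is not satisfied; not a Ł∞-tautology — its value is max(a, 1−a).)

0.91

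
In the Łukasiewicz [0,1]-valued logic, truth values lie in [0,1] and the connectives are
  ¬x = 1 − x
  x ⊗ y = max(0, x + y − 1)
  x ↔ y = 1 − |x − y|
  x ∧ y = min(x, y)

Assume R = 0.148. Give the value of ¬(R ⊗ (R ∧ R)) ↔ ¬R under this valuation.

0.852

R ∧ R = min(0.148, 0.148) = 0.148
R ⊗ (R ∧ R) = max(0, 0.148 + 0.148 − 1) = max(0, -0.704) = 0.000
¬(R ⊗ (R ∧ R)) = 1 − 0.000 = 1.000
¬R = 1 − 0.148 = 0.852
¬(R ⊗ (R ∧ R)) ↔ ¬R = 1 − |1.000 − 0.852| = 1 − 0.148 = 0.852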